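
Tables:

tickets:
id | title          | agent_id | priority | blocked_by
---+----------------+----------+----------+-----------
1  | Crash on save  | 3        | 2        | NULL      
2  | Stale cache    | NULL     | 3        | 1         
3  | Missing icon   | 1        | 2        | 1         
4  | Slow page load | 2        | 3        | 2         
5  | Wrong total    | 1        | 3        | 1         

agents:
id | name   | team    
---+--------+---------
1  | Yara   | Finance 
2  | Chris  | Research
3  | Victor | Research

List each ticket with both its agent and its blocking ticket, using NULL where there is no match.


Two LEFT JOINs from the same base table tickets: one to agents via agent_id, one to tickets itself via blocked_by. Both are LEFT so every ticket is preserved.
Match against agents:
  - ticket 1 (Crash on save): agent_id=3 -> matches Victor
  - ticket 2 (Stale cache): agent_id=NULL, no match -> kept with NULL
  - ticket 3 (Missing icon): agent_id=1 -> matches Yara
  - ticket 4 (Slow page load): agent_id=2 -> matches Chris
  - ticket 5 (Wrong total): agent_id=1 -> matches Yara
Match against tickets (self):
  - ticket 1 (Crash on save): blocked_by=NULL -> NULL
  - ticket 2 (Stale cache): blocked_by=1 -> Crash on save
  - ticket 3 (Missing icon): blocked_by=1 -> Crash on save
  - ticket 4 (Slow page load): blocked_by=2 -> Stale cache
  - ticket 5 (Wrong total): blocked_by=1 -> Crash on save

SQL:
SELECT a.title, b.name AS agent, c.title AS blocked_by
FROM tickets a
LEFT JOIN agents b ON a.agent_id = b.id
LEFT JOIN tickets c ON a.blocked_by = c.id

Result:
title          | agent  | blocked_by   
---------------+--------+--------------
Crash on save  | Victor | NULL         
Stale cache    | NULL   | Crash on save
Missing icon   | Yara   | Crash on save
Slow page load | Chris  | Stale cache  
Wrong total    | Yara   | Crash on save


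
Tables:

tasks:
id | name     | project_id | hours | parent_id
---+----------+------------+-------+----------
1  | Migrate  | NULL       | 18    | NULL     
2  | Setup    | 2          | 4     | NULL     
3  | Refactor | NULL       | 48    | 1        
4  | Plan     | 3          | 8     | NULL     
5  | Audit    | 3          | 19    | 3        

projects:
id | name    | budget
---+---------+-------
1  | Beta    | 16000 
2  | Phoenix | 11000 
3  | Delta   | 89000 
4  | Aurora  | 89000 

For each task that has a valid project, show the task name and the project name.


INNER JOIN keeps only tasks rows whose project_id matches an id in projects. Walk through each task:
  - task 1 (Migrate): project_id=NULL, no match -> dropped
  - task 2 (Setup): project_id=2 -> matches Phoenix
  - task 3 (Refactor): project_id=NULL, no match -> dropped
  - task 4 (Plan): project_id=3 -> matches Delta
  - task 5 (Audit): project_id=3 -> matches Delta
So 2 of 5 rows are dropped.

SQL:
SELECT a.name, b.name AS project
FROM tasks a
INNER JOIN projects b ON a.project_id = b.id

Result:
name  | project
------+--------
Setup | Phoenix
Plan  | Delta  
Audit | Delta  


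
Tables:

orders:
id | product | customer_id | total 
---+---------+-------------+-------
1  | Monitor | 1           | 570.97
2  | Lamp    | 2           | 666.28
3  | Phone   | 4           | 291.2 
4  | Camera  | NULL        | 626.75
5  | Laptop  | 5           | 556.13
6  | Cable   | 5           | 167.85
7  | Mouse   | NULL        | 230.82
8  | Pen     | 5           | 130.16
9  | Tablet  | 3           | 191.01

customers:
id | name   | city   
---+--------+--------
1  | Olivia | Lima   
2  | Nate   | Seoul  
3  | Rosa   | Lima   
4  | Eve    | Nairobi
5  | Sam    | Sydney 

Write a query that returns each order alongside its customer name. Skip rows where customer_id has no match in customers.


INNER JOIN keeps only orders rows whose customer_id matches an id in customers. Walk through each order:
  - order 1 (Monitor): customer_id=1 -> matches Olivia
  - order 2 (Lamp): customer_id=2 -> matches Nate
  - order 3 (Phone): customer_id=4 -> matches Eve
  - order 4 (Camera): customer_id=NULL, no match -> dropped
  - order 5 (Laptop): customer_id=5 -> matches Sam
  - order 6 (Cable): customer_id=5 -> matches Sam
  - order 7 (Mouse): customer_id=NULL, no match -> dropped
  - order 8 (Pen): customer_id=5 -> matches Sam
  - order 9 (Tablet): customer_id=3 -> matches Rosa
So 2 of 9 rows are dropped.

SQL:
SELECT a.product, b.name AS customer
FROM orders a
INNER JOIN customers b ON a.customer_id = b.id

Result:
product | customer
--------+---------
Monitor | Olivia  
Lamp    | Nate    
Phone   | Eve     
Laptop  | Sam     
Cable   | Sam     
Pen     | Sam     
Tablet  | Rosa    


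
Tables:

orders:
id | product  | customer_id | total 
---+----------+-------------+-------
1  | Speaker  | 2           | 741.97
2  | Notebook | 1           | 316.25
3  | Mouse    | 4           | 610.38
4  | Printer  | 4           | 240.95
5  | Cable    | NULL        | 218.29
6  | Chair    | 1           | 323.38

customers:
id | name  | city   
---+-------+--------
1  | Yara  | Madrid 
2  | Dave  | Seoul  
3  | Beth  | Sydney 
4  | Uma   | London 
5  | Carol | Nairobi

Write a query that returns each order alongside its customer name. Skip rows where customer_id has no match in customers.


INNER JOIN keeps only orders rows whose customer_id matches an id in customers. Walk through each order:
  - order 1 (Speaker): customer_id=2 -> matches Dave
  - order 2 (Notebook): customer_id=1 -> matches Yara
  - order 3 (Mouse): customer_id=4 -> matches Uma
  - order 4 (Printer): customer_id=4 -> matches Uma
  - order 5 (Cable): customer_id=NULL, no match -> dropped
  - order 6 (Chair): customer_id=1 -> matches Yara
So 1 of 6 rows is dropped.

SQL:
SELECT a.product, b.name AS customer
FROM orders a
INNER JOIN customers b ON a.customer_id = b.id

Result:
product  | customer
---------+---------
Speaker  | Dave    
Notebook | Yara    
Mouse    | Uma     
Printer  | Uma     
Chair    | Yara    


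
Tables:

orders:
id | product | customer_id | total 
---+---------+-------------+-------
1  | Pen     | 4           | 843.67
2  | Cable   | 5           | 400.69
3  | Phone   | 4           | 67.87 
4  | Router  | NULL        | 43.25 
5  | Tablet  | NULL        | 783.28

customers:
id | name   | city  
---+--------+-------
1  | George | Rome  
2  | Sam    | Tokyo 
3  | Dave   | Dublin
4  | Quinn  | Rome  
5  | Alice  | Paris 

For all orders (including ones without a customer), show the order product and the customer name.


LEFT JOIN keeps every row from orders (the left table); where customer_id has no match in customers, the customer columns become NULL. Walk through each order:
  - order 1 (Pen): customer_id=4 -> matches Quinn
  - order 2 (Cable): customer_id=5 -> matches Alice
  - order 3 (Phone): customer_id=4 -> matches Quinn
  - order 4 (Router): customer_id=NULL, no match -> kept with NULL
  - order 5 (Tablet): customer_id=NULL, no match -> kept with NULL
All 5 rows appear; 2 have NULL customer.

SQL:
SELECT a.product, b.name AS customer
FROM orders a
LEFT JOIN customers b ON a.customer_id = b.id

Result:
product | customer
--------+---------
Pen     | Quinn   
Cable   | Alice   
Phone   | Quinn   
Router  | NULL    
Tablet  | NULL    


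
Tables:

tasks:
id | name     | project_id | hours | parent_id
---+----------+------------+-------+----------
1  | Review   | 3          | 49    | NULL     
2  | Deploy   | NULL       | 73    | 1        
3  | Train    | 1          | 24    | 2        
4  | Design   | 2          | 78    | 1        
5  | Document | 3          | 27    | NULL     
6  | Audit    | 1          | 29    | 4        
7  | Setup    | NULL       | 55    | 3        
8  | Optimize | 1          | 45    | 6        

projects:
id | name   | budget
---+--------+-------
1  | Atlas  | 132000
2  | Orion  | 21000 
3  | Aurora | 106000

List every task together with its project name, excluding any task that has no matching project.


INNER JOIN keeps only tasks rows whose project_id matches an id in projects. Walk through each task:
  - task 1 (Review): project_id=3 -> matches Aurora
  - task 2 (Deploy): project_id=NULL, no match -> dropped
  - task 3 (Train): project_id=1 -> matches Atlas
  - task 4 (Design): project_id=2 -> matches Orion
  - task 5 (Document): project_id=3 -> matches Aurora
  - task 6 (Audit): project_id=1 -> matches Atlas
  - task 7 (Setup): project_id=NULL, no match -> dropped
  - task 8 (Optimize): project_id=1 -> matches Atlas
So 2 of 8 rows are dropped.

SQL:
SELECT a.name, b.name AS project
FROM tasks a
INNER JOIN projects b ON a.project_id = b.id

Result:
name     | project
---------+--------
Review   | Aurora 
Train    | Atlas  
Design   | Orion  
Document | Aurora 
Audit    | Atlas  
Optimize | Atlas  


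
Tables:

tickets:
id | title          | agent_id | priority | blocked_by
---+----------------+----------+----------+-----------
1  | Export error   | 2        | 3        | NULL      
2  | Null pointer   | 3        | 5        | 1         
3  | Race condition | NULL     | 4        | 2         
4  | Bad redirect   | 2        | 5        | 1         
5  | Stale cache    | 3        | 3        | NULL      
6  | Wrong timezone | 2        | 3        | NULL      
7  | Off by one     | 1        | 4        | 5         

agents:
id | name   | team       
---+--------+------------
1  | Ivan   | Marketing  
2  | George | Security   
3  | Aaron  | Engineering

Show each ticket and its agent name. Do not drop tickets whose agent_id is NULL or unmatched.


LEFT JOIN keeps every row from tickets (the left table); where agent_id has no match in agents, the agent columns become NULL. Walk through each ticket:
  - ticket 1 (Export error): agent_id=2 -> matches George
  - ticket 2 (Null pointer): agent_id=3 -> matches Aaron
  - ticket 3 (Race condition): agent_id=NULL, no match -> kept with NULL
  - ticket 4 (Bad redirect): agent_id=2 -> matches George
  - ticket 5 (Stale cache): agent_id=3 -> matches Aaron
  - ticket 6 (Wrong timezone): agent_id=2 -> matches George
  - ticket 7 (Off by one): agent_id=1 -> matches Ivan
All 7 rows appear; 1 has NULL agent.

SQL:
SELECT a.title, b.name AS agent
FROM tickets a
LEFT JOIN agents b ON a.agent_id = b.id

Result:
title          | agent 
---------------+-------
Export error   | George
Null pointer   | Aaron 
Race condition | NULL  
Bad redirect   | George
Stale cache    | Aaron 
Wrong timezone | George
Off by one     | Ivan  


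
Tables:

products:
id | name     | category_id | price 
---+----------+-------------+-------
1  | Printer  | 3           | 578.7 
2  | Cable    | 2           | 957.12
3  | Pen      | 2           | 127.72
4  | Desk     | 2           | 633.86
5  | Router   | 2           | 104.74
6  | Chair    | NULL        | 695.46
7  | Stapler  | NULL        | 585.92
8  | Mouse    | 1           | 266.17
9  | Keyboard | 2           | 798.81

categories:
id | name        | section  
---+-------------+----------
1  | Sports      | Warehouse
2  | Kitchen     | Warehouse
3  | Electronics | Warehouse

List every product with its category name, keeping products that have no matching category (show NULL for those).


LEFT JOIN keeps every row from products (the left table); where category_id has no match in categories, the category columns become NULL. Walk through each product:
  - product 1 (Printer): category_id=3 -> matches Electronics
  - product 2 (Cable): category_id=2 -> matches Kitchen
  - product 3 (Pen): category_id=2 -> matches Kitchen
  - product 4 (Desk): category_id=2 -> matches Kitchen
  - product 5 (Router): category_id=2 -> matches Kitchen
  - product 6 (Chair): category_id=NULL, no match -> kept with NULL
  - product 7 (Stapler): category_id=NULL, no match -> kept with NULL
  - product 8 (Mouse): category_id=1 -> matches Sports
  - product 9 (Keyboard): category_id=2 -> matches Kitchen
All 9 rows appear; 2 have NULL category.

SQL:
SELECT a.name, b.name AS category
FROM products a
LEFT JOIN categories b ON a.category_id = b.id

Result:
name     | category   
---------+------------
Printer  | Electronics
Cable    | Kitchen    
Pen      | Kitchen    
Desk     | Kitchen    
Router   | Kitchen    
Chair    | NULL       
Stapler  | NULL       
Mouse    | Sports     
Keyboard | Kitchen    


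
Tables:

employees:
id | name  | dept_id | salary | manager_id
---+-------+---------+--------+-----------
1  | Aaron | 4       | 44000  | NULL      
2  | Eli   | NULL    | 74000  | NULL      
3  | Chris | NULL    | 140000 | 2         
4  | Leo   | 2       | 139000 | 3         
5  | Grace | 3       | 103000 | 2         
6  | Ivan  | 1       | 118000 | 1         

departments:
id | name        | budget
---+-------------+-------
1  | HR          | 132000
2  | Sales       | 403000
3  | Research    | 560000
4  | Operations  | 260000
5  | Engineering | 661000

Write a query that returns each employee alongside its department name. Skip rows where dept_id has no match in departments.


INNER JOIN keeps only employees rows whose dept_id matches an id in departments. Walk through each employee:
  - employee 1 (Aaron): dept_id=4 -> matches Operations
  - employee 2 (Eli): dept_id=NULL, no match -> dropped
  - employee 3 (Chris): dept_id=NULL, no match -> dropped
  - employee 4 (Leo): dept_id=2 -> matches Sales
  - employee 5 (Grace): dept_id=3 -> matches Research
  - employee 6 (Ivan): dept_id=1 -> matches HR
So 2 of 6 rows are dropped.

SQL:
SELECT a.name, b.name AS department
FROM employees a
INNER JOIN departments b ON a.dept_id = b.id

Result:
name  | department
------+-----------
Aaron | Operations
Leo   | Sales     
Grace | Research  
Ivan  | HR        


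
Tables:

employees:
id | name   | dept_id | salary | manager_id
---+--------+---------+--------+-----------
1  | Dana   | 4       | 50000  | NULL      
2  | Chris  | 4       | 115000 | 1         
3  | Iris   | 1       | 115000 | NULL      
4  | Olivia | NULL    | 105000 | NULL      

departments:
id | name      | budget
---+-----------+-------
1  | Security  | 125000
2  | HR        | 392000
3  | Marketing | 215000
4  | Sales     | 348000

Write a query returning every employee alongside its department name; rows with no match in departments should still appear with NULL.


LEFT JOIN keeps every row from employees (the left table); where dept_id has no match in departments, the department columns become NULL. Walk through each employee:
  - employee 1 (Dana): dept_id=4 -> matches Sales
  - employee 2 (Chris): dept_id=4 -> matches Sales
  - employee 3 (Iris): dept_id=1 -> matches Security
  - employee 4 (Olivia): dept_id=NULL, no match -> kept with NULL
All 4 rows appear; 1 has NULL department.

SQL:
SELECT a.name, b.name AS department
FROM employees a
LEFT JOIN departments b ON a.dept_id = b.id

Result:
name   | department
-------+-----------
Dana   | Sales     
Chris  | Sales     
Iris   | Security  
Olivia | NULL      


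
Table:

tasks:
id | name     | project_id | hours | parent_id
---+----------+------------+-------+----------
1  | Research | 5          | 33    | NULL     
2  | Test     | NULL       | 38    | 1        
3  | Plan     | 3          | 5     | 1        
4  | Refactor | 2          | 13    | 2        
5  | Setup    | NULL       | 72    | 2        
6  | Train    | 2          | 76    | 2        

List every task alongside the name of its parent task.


This is a self-join: tasks is joined to a second copy of itself, matching each row's parent_id to another row's id. Use LEFT JOIN so rows with parent_id=NULL are kept.
  - task 1 (Research): parent_id=NULL -> NULL
  - task 2 (Test): parent_id=1 -> Research
  - task 3 (Plan): parent_id=1 -> Research
  - task 4 (Refactor): parent_id=2 -> Test
  - task 5 (Setup): parent_id=2 -> Test
  - task 6 (Train): parent_id=2 -> Test

SQL:
SELECT a.name AS item, b.name AS parent
FROM tasks a
LEFT JOIN tasks b ON a.parent_id = b.id

Result:
item     | parent  
---------+---------
Research | NULL    
Test     | Research
Plan     | Research
Refactor | Test    
Setup    | Test    
Train    | Test    


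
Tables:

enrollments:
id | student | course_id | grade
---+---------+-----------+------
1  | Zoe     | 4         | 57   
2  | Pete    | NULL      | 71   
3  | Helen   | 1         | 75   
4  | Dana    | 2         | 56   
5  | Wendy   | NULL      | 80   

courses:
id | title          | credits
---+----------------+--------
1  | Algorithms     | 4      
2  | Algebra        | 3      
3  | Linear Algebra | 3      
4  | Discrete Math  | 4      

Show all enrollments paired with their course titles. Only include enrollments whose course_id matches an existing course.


INNER JOIN keeps only enrollments rows whose course_id matches an id in courses. Walk through each enrollment:
  - enrollment 1 (Zoe): course_id=4 -> matches Discrete Math
  - enrollment 2 (Pete): course_id=NULL, no match -> dropped
  - enrollment 3 (Helen): course_id=1 -> matches Algorithms
  - enrollment 4 (Dana): course_id=2 -> matches Algebra
  - enrollment 5 (Wendy): course_id=NULL, no match -> dropped
So 2 of 5 rows are dropped.

SQL:
SELECT a.student, b.title AS course
FROM enrollments a
INNER JOIN courses b ON a.course_id = b.id

Result:
student | course       
--------+--------------
Zoe     | Discrete Math
Helen   | Algorithms   
Dana    | Algebra      


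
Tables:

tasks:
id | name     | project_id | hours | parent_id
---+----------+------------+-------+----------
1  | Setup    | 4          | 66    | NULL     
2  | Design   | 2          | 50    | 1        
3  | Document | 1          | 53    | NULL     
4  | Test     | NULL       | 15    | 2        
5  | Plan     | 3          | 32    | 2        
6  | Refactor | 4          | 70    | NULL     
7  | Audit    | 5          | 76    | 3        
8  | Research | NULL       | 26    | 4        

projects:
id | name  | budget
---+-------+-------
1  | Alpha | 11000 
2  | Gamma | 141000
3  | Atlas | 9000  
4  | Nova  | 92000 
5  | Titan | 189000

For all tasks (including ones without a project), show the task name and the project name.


LEFT JOIN keeps every row from tasks (the left table); where project_id has no match in projects, the project columns become NULL. Walk through each task:
  - task 1 (Setup): project_id=4 -> matches Nova
  - task 2 (Design): project_id=2 -> matches Gamma
  - task 3 (Document): project_id=1 -> matches Alpha
  - task 4 (Test): project_id=NULL, no match -> kept with NULL
  - task 5 (Plan): project_id=3 -> matches Atlas
  - task 6 (Refactor): project_id=4 -> matches Nova
  - task 7 (Audit): project_id=5 -> matches Titan
  - task 8 (Research): project_id=NULL, no match -> kept with NULL
All 8 rows appear; 2 have NULL project.

SQL:
SELECT a.name, b.name AS project
FROM tasks a
LEFT JOIN projects b ON a.project_id = b.id

Result:
name     | project
---------+--------
Setup    | Nova   
Design   | Gamma  
Document | Alpha  
Test     | NULL   
Plan     | Atlas  
Refactor | Nova   
Audit    | Titan  
Research | NULL   


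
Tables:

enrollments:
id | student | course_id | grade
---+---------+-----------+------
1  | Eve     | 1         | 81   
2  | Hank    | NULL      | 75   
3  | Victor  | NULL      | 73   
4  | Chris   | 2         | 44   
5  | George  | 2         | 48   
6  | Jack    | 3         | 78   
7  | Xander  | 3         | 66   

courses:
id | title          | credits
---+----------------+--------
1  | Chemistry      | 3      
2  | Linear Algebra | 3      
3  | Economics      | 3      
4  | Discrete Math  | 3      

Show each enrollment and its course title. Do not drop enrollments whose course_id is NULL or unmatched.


LEFT JOIN keeps every row from enrollments (the left table); where course_id has no match in courses, the course columns become NULL. Walk through each enrollment:
  - enrollment 1 (Eve): course_id=1 -> matches Chemistry
  - enrollment 2 (Hank): course_id=NULL, no match -> kept with NULL
  - enrollment 3 (Victor): course_id=NULL, no match -> kept with NULL
  - enrollment 4 (Chris): course_id=2 -> matches Linear Algebra
  - enrollment 5 (George): course_id=2 -> matches Linear Algebra
  - enrollment 6 (Jack): course_id=3 -> matches Economics
  - enrollment 7 (Xander): course_id=3 -> matches Economics
All 7 rows appear; 2 have NULL course.

SQL:
SELECT a.student, b.title AS course
FROM enrollments a
LEFT JOIN courses b ON a.course_id = b.id

Result:
student | course        
--------+---------------
Eve     | Chemistry     
Hank    | NULL          
Victor  | NULL          
Chris   | Linear Algebra
George  | Linear Algebra
Jack    | Economics     
Xander  | Economics     


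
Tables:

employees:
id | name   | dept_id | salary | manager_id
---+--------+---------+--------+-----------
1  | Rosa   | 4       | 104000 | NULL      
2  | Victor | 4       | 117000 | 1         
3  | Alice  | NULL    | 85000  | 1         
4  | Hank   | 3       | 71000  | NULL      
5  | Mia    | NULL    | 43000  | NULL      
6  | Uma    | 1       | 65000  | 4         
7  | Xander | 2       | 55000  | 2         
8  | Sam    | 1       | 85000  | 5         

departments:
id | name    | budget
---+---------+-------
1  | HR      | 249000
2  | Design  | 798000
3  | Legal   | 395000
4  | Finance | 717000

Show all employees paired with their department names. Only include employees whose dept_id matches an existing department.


INNER JOIN keeps only employees rows whose dept_id matches an id in departments. Walk through each employee:
  - employee 1 (Rosa): dept_id=4 -> matches Finance
  - employee 2 (Victor): dept_id=4 -> matches Finance
  - employee 3 (Alice): dept_id=NULL, no match -> dropped
  - employee 4 (Hank): dept_id=3 -> matches Legal
  - employee 5 (Mia): dept_id=NULL, no match -> dropped
  - employee 6 (Uma): dept_id=1 -> matches HR
  - employee 7 (Xander): dept_id=2 -> matches Design
  - employee 8 (Sam): dept_id=1 -> matches HR
So 2 of 8 rows are dropped.

SQL:
SELECT a.name, b.name AS department
FROM employees a
INNER JOIN departments b ON a.dept_id = b.id

Result:
name   | department
-------+-----------
Rosa   | Finance   
Victor | Finance   
Hank   | Legal     
Uma    | HR        
Xander | Design    
Sam    | HR        


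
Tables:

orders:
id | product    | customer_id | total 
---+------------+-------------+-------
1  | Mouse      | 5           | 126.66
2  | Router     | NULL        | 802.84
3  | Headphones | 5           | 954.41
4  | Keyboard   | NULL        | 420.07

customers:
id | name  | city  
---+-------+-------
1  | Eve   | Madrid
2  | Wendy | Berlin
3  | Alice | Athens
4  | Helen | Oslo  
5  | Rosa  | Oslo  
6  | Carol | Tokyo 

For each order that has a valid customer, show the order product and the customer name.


INNER JOIN keeps only orders rows whose customer_id matches an id in customers. Walk through each order:
  - order 1 (Mouse): customer_id=5 -> matches Rosa
  - order 2 (Router): customer_id=NULL, no match -> dropped
  - order 3 (Headphones): customer_id=5 -> matches Rosa
  - order 4 (Keyboard): customer_id=NULL, no match -> dropped
So 2 of 4 rows are dropped.

SQL:
SELECT a.product, b.name AS customer
FROM orders a
INNER JOIN customers b ON a.customer_id = b.id

Result:
product    | customer
-----------+---------
Mouse      | Rosa    
Headphones | Rosa    


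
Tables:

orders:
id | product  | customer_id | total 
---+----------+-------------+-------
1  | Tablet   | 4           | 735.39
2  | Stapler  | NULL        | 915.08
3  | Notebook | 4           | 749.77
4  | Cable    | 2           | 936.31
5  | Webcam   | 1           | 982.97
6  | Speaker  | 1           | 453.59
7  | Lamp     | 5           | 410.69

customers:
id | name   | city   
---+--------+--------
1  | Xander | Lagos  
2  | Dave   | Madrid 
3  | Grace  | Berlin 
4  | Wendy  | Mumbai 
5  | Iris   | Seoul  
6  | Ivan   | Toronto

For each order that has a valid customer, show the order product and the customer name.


INNER JOIN keeps only orders rows whose customer_id matches an id in customers. Walk through each order:
  - order 1 (Tablet): customer_id=4 -> matches Wendy
  - order 2 (Stapler): customer_id=NULL, no match -> dropped
  - order 3 (Notebook): customer_id=4 -> matches Wendy
  - order 4 (Cable): customer_id=2 -> matches Dave
  - order 5 (Webcam): customer_id=1 -> matches Xander
  - order 6 (Speaker): customer_id=1 -> matches Xander
  - order 7 (Lamp): customer_id=5 -> matches Iris
So 1 of 7 rows is dropped.

SQL:
SELECT a.product, b.name AS customer
FROM orders a
INNER JOIN customers b ON a.customer_id = b.id

Result:
product  | customer
---------+---------
Tablet   | Wendy   
Notebook | Wendy   
Cable    | Dave    
Webcam   | Xander  
Speaker  | Xander  
Lamp     | Iris    


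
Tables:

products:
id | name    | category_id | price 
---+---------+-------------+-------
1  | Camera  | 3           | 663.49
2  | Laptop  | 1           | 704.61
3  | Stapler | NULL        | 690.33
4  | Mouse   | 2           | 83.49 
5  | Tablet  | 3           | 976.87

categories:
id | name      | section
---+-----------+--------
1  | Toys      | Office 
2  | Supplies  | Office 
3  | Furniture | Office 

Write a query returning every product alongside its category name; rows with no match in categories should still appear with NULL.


LEFT JOIN keeps every row from products (the left table); where category_id has no match in categories, the category columns become NULL. Walk through each product:
  - product 1 (Camera): category_id=3 -> matches Furniture
  - product 2 (Laptop): category_id=1 -> matches Toys
  - product 3 (Stapler): category_id=NULL, no match -> kept with NULL
  - product 4 (Mouse): category_id=2 -> matches Supplies
  - product 5 (Tablet): category_id=3 -> matches Furniture
All 5 rows appear; 1 has NULL category.

SQL:
SELECT a.name, b.name AS category
FROM products a
LEFT JOIN categories b ON a.category_id = b.id

Result:
name    | category 
--------+----------
Camera  | Furniture
Laptop  | Toys     
Stapler | NULL     
Mouse   | Supplies 
Tablet  | Furniture


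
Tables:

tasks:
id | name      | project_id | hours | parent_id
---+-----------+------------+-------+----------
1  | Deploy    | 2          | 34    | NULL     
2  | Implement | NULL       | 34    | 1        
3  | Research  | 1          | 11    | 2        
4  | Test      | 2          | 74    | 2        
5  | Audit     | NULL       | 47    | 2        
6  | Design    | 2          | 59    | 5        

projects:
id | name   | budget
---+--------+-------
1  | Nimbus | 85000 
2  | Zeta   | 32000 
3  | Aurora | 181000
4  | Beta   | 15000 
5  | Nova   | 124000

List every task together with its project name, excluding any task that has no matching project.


INNER JOIN keeps only tasks rows whose project_id matches an id in projects. Walk through each task:
  - task 1 (Deploy): project_id=2 -> matches Zeta
  - task 2 (Implement): project_id=NULL, no match -> dropped
  - task 3 (Research): project_id=1 -> matches Nimbus
  - task 4 (Test): project_id=2 -> matches Zeta
  - task 5 (Audit): project_id=NULL, no match -> dropped
  - task 6 (Design): project_id=2 -> matches Zeta
So 2 of 6 rows are dropped.

SQL:
SELECT a.name, b.name AS project
FROM tasks a
INNER JOIN projects b ON a.project_id = b.id

Result:
name     | project
---------+--------
Deploy   | Zeta   
Research | Nimbus 
Test     | Zeta   
Design   | Zeta   


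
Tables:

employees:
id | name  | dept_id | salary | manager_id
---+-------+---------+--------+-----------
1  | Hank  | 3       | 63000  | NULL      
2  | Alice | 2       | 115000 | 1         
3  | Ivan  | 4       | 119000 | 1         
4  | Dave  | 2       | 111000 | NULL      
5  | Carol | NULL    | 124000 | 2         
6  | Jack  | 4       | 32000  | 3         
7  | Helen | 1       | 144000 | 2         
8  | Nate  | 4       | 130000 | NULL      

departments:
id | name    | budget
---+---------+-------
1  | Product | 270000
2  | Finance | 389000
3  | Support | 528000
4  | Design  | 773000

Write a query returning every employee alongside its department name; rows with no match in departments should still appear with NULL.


LEFT JOIN keeps every row from employees (the left table); where dept_id has no match in departments, the department columns become NULL. Walk through each employee:
  - employee 1 (Hank): dept_id=3 -> matches Support
  - employee 2 (Alice): dept_id=2 -> matches Finance
  - employee 3 (Ivan): dept_id=4 -> matches Design
  - employee 4 (Dave): dept_id=2 -> matches Finance
  - employee 5 (Carol): dept_id=NULL, no match -> kept with NULL
  - employee 6 (Jack): dept_id=4 -> matches Design
  - employee 7 (Helen): dept_id=1 -> matches Product
  - employee 8 (Nate): dept_id=4 -> matches Design
All 8 rows appear; 1 has NULL department.

SQL:
SELECT a.name, b.name AS department
FROM employees a
LEFT JOIN departments b ON a.dept_id = b.id

Result:
name  | department
------+-----------
Hank  | Support   
Alice | Finance   
Ivan  | Design    
Dave  | Finance   
Carol | NULL      
Jack  | Design    
Helen | Product   
Nate  | Design    


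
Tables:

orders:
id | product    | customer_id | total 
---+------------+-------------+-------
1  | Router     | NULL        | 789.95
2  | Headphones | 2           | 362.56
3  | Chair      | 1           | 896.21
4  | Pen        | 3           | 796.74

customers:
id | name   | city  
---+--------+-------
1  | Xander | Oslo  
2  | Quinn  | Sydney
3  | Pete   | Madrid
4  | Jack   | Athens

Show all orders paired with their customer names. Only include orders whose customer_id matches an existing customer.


INNER JOIN keeps only orders rows whose customer_id matches an id in customers. Walk through each order:
  - order 1 (Router): customer_id=NULL, no match -> dropped
  - order 2 (Headphones): customer_id=2 -> matches Quinn
  - order 3 (Chair): customer_id=1 -> matches Xander
  - order 4 (Pen): customer_id=3 -> matches Pete
So 1 of 4 rows is dropped.

SQL:
SELECT a.product, b.name AS customer
FROM orders a
INNER JOIN customers b ON a.customer_id = b.id

Result:
product    | customer
-----------+---------
Headphones | Quinn   
Chair      | Xander  
Pen        | Pete    


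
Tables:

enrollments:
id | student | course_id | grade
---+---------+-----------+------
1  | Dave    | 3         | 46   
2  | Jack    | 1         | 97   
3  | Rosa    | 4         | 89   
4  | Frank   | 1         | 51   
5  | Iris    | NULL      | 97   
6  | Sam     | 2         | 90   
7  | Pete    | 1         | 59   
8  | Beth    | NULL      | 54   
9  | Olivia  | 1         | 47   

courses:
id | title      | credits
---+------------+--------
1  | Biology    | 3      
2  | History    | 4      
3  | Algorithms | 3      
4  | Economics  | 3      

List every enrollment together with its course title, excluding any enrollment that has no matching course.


INNER JOIN keeps only enrollments rows whose course_id matches an id in courses. Walk through each enrollment:
  - enrollment 1 (Dave): course_id=3 -> matches Algorithms
  - enrollment 2 (Jack): course_id=1 -> matches Biology
  - enrollment 3 (Rosa): course_id=4 -> matches Economics
  - enrollment 4 (Frank): course_id=1 -> matches Biology
  - enrollment 5 (Iris): course_id=NULL, no match -> dropped
  - enrollment 6 (Sam): course_id=2 -> matches History
  - enrollment 7 (Pete): course_id=1 -> matches Biology
  - enrollment 8 (Beth): course_id=NULL, no match -> dropped
  - enrollment 9 (Olivia): course_id=1 -> matches Biology
So 2 of 9 rows are dropped.

SQL:
SELECT a.student, b.title AS course
FROM enrollments a
INNER JOIN courses b ON a.course_id = b.id

Result:
student | course    
--------+-----------
Dave    | Algorithms
Jack    | Biology   
Rosa    | Economics 
Frank   | Biology   
Sam     | History   
Pete    | Biology   
Olivia  | Biology   


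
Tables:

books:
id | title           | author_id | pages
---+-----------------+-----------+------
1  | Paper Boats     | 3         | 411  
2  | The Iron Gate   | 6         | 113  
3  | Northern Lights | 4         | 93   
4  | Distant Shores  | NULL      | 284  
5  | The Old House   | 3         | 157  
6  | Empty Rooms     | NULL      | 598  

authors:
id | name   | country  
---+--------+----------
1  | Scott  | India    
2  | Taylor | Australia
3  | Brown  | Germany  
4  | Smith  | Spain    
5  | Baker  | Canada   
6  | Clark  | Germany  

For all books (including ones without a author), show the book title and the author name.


LEFT JOIN keeps every row from books (the left table); where author_id has no match in authors, the author columns become NULL. Walk through each book:
  - book 1 (Paper Boats): author_id=3 -> matches Brown
  - book 2 (The Iron Gate): author_id=6 -> matches Clark
  - book 3 (Northern Lights): author_id=4 -> matches Smith
  - book 4 (Distant Shores): author_id=NULL, no match -> kept with NULL
  - book 5 (The Old House): author_id=3 -> matches Brown
  - book 6 (Empty Rooms): author_id=NULL, no match -> kept with NULL
All 6 rows appear; 2 have NULL author.

SQL:
SELECT a.title, b.name AS author
FROM books a
LEFT JOIN authors b ON a.author_id = b.id

Result:
title           | author
----------------+-------
Paper Boats     | Brown 
The Iron Gate   | Clark 
Northern Lights | Smith 
Distant Shores  | NULL  
The Old House   | Brown 
Empty Rooms     | NULL  


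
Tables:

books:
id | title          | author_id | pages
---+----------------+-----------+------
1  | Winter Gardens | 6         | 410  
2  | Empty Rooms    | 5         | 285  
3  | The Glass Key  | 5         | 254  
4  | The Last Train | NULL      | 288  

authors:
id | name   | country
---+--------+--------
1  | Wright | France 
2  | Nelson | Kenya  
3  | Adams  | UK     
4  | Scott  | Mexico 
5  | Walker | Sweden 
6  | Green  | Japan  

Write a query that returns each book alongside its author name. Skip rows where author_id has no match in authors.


INNER JOIN keeps only books rows whose author_id matches an id in authors. Walk through each book:
  - book 1 (Winter Gardens): author_id=6 -> matches Green
  - book 2 (Empty Rooms): author_id=5 -> matches Walker
  - book 3 (The Glass Key): author_id=5 -> matches Walker
  - book 4 (The Last Train): author_id=NULL, no match -> dropped
So 1 of 4 rows is dropped.

SQL:
SELECT a.title, b.name AS author
FROM books a
INNER JOIN authors b ON a.author_id = b.id

Result:
title          | author
---------------+-------
Winter Gardens | Green 
Empty Rooms    | Walker
The Glass Key  | Walker


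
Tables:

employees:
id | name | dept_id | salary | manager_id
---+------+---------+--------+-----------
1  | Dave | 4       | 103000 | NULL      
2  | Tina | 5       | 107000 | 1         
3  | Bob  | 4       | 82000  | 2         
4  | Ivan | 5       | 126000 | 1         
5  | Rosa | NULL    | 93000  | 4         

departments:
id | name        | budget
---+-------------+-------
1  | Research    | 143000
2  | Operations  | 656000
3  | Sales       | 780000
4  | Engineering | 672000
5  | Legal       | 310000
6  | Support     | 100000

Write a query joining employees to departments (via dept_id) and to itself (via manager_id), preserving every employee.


Two LEFT JOINs from the same base table employees: one to departments via dept_id, one to employees itself via manager_id. Both are LEFT so every employee is preserved.
Match against departments:
  - employee 1 (Dave): dept_id=4 -> matches Engineering
  - employee 2 (Tina): dept_id=5 -> matches Legal
  - employee 3 (Bob): dept_id=4 -> matches Engineering
  - employee 4 (Ivan): dept_id=5 -> matches Legal
  - employee 5 (Rosa): dept_id=NULL, no match -> kept with NULL
Match against employees (self):
  - employee 1 (Dave): manager_id=NULL -> NULL
  - employee 2 (Tina): manager_id=1 -> Dave
  - employee 3 (Bob): manager_id=2 -> Tina
  - employee 4 (Ivan): manager_id=1 -> Dave
  - employee 5 (Rosa): manager_id=4 -> Ivan

SQL:
SELECT a.name, b.name AS department, c.name AS manager
FROM employees a
LEFT JOIN departments b ON a.dept_id = b.id
LEFT JOIN employees c ON a.manager_id = c.id

Result:
name | department  | manager
-----+-------------+--------
Dave | Engineering | NULL   
Tina | Legal       | Dave   
Bob  | Engineering | Tina   
Ivan | Legal       | Dave   
Rosa | NULL        | Ivan   


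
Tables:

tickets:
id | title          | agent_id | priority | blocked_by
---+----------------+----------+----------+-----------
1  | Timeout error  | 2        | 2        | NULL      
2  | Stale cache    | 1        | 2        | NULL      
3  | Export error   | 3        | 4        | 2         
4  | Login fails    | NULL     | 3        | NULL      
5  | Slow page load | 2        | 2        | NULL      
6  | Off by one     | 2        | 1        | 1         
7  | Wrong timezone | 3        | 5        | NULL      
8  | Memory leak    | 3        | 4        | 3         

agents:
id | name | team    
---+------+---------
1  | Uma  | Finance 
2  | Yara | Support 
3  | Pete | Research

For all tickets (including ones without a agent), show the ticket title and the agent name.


LEFT JOIN keeps every row from tickets (the left table); where agent_id has no match in agents, the agent columns become NULL. Walk through each ticket:
  - ticket 1 (Timeout error): agent_id=2 -> matches Yara
  - ticket 2 (Stale cache): agent_id=1 -> matches Uma
  - ticket 3 (Export error): agent_id=3 -> matches Pete
  - ticket 4 (Login fails): agent_id=NULL, no match -> kept with NULL
  - ticket 5 (Slow page load): agent_id=2 -> matches Yara
  - ticket 6 (Off by one): agent_id=2 -> matches Yara
  - ticket 7 (Wrong timezone): agent_id=3 -> matches Pete
  - ticket 8 (Memory leak): agent_id=3 -> matches Pete
All 8 rows appear; 1 has NULL agent.

SQL:
SELECT a.title, b.name AS agent
FROM tickets a
LEFT JOIN agents b ON a.agent_id = b.id

Result:
title          | agent
---------------+------
Timeout error  | Yara 
Stale cache    | Uma  
Export error   | Pete 
Login fails    | NULL 
Slow page load | Yara 
Off by one     | Yara 
Wrong timezone | Pete 
Memory leak    | Pete 


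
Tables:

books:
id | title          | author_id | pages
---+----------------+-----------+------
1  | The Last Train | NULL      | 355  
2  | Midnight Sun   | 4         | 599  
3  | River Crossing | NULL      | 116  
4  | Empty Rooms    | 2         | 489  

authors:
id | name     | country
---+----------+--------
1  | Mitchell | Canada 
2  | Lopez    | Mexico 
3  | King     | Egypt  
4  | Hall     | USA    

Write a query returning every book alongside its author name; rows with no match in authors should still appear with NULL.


LEFT JOIN keeps every row from books (the left table); where author_id has no match in authors, the author columns become NULL. Walk through each book:
  - book 1 (The Last Train): author_id=NULL, no match -> kept with NULL
  - book 2 (Midnight Sun): author_id=4 -> matches Hall
  - book 3 (River Crossing): author_id=NULL, no match -> kept with NULL
  - book 4 (Empty Rooms): author_id=2 -> matches Lopez
All 4 rows appear; 2 have NULL author.

SQL:
SELECT a.title, b.name AS author
FROM books a
LEFT JOIN authors b ON a.author_id = b.id

Result:
title          | author
---------------+-------
The Last Train | NULL  
Midnight Sun   | Hall  
River Crossing | NULL  
Empty Rooms    | Lopez 


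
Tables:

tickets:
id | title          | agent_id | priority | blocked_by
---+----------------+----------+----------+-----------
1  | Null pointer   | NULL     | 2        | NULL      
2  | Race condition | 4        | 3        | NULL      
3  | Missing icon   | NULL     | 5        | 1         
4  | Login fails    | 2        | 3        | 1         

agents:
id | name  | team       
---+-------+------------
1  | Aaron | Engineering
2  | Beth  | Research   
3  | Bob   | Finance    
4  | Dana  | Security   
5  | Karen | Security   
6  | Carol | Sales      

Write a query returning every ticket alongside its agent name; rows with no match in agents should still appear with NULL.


LEFT JOIN keeps every row from tickets (the left table); where agent_id has no match in agents, the agent columns become NULL. Walk through each ticket:
  - ticket 1 (Null pointer): agent_id=NULL, no match -> kept with NULL
  - ticket 2 (Race condition): agent_id=4 -> matches Dana
  - ticket 3 (Missing icon): agent_id=NULL, no match -> kept with NULL
  - ticket 4 (Login fails): agent_id=2 -> matches Beth
All 4 rows appear; 2 have NULL agent.

SQL:
SELECT a.title, b.name AS agent
FROM tickets a
LEFT JOIN agents b ON a.agent_id = b.id

Result:
title          | agent
---------------+------
Null pointer   | NULL 
Race condition | Dana 
Missing icon   | NULL 
Login fails    | Beth 


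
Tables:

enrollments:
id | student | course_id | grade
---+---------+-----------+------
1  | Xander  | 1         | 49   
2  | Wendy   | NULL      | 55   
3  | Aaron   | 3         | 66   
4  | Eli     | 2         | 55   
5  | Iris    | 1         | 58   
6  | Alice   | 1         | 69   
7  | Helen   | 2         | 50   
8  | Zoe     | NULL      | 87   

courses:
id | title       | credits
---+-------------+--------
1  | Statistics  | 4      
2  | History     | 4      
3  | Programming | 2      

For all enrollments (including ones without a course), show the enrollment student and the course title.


LEFT JOIN keeps every row from enrollments (the left table); where course_id has no match in courses, the course columns become NULL. Walk through each enrollment:
  - enrollment 1 (Xander): course_id=1 -> matches Statistics
  - enrollment 2 (Wendy): course_id=NULL, no match -> kept with NULL
  - enrollment 3 (Aaron): course_id=3 -> matches Programming
  - enrollment 4 (Eli): course_id=2 -> matches History
  - enrollment 5 (Iris): course_id=1 -> matches Statistics
  - enrollment 6 (Alice): course_id=1 -> matches Statistics
  - enrollment 7 (Helen): course_id=2 -> matches History
  - enrollment 8 (Zoe): course_id=NULL, no match -> kept with NULL
All 8 rows appear; 2 have NULL course.

SQL:
SELECT a.student, b.title AS course
FROM enrollments a
LEFT JOIN courses b ON a.course_id = b.id

Result:
student | course     
--------+------------
Xander  | Statistics 
Wendy   | NULL       
Aaron   | Programming
Eli     | History    
Iris    | Statistics 
Alice   | Statistics 
Helen   | History    
Zoe     | NULL       
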